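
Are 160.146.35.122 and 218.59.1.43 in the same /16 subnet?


Mask: 255.255.0.0
160.146.35.122 AND mask = 160.146.0.0
218.59.1.43 AND mask = 218.59.0.0
No, different subnets (160.146.0.0 vs 218.59.0.0)


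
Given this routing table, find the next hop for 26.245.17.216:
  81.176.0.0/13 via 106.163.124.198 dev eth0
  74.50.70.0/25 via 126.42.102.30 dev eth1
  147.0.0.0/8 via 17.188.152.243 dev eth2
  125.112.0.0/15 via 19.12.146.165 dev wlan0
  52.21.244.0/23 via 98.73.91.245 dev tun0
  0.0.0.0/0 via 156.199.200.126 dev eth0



Longest prefix match for 26.245.17.216:
  /13 81.176.0.0: no
  /25 74.50.70.0: no
  /8 147.0.0.0: no
  /15 125.112.0.0: no
  /23 52.21.244.0: no
  /0 0.0.0.0: MATCH
Selected: next-hop 156.199.200.126 via eth0 (matched /0)


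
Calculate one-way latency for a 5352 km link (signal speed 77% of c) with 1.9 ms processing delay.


Speed = 0.77 * 3e5 km/s = 231000 km/s
Propagation delay = 5352 / 231000 = 0.0232 s = 23.1688 ms
Processing delay = 1.9 ms
Total one-way latency = 25.0688 ms


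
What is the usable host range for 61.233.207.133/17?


Network: 61.233.128.0
Broadcast: 61.233.255.255
First usable = network + 1
Last usable = broadcast - 1
Range: 61.233.128.1 to 61.233.255.254


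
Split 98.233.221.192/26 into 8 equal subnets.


New prefix = 26 + 3 = 29
Each subnet has 8 addresses
  98.233.221.192/29
  98.233.221.200/29
  98.233.221.208/29
  98.233.221.216/29
  98.233.221.224/29
  98.233.221.232/29
  98.233.221.240/29
  98.233.221.248/29
Subnets: 98.233.221.192/29, 98.233.221.200/29, 98.233.221.208/29, 98.233.221.216/29, 98.233.221.224/29, 98.233.221.232/29, 98.233.221.240/29, 98.233.221.248/29


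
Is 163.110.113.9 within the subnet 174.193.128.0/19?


Subnet network: 174.193.128.0
Test IP AND mask: 163.110.96.0
No, 163.110.113.9 is not in 174.193.128.0/19


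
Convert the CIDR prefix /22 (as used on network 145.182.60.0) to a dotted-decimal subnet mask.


/22 means 22 network bits, 10 host bits
Binary: 11111111111111111111110000000000
Mask: 255.255.252.0


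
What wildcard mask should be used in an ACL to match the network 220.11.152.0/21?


Subnet mask: 255.255.248.0
Wildcard = 255.255.255.255 - subnet mask
255 - 255 = 0
255 - 255 = 0
255 - 248 = 7
255 - 0 = 255
Wildcard: 0.0.7.255


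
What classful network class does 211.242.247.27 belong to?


First octet: 211
Binary: 11010011
110xxxxx -> Class C (192-223)
Class C, default mask 255.255.255.0 (/24)


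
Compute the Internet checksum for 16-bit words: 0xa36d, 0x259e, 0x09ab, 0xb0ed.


Sum all words (with carry folding):
+ 0xa36d = 0xa36d
+ 0x259e = 0xc90b
+ 0x09ab = 0xd2b6
+ 0xb0ed = 0x83a4
One's complement: ~0x83a4
Checksum = 0x7c5b


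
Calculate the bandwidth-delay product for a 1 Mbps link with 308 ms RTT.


BDP = bandwidth * RTT
= 1 Mbps * 308 ms
= 1 * 1e6 * 308 / 1000 bits
= 308000 bits
= 38500 bytes
= 37.5977 KB
BDP = 308000 bits (38500 bytes)


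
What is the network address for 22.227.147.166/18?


IP:   00010110.11100011.10010011.10100110
Mask: 11111111.11111111.11000000.00000000
AND operation:
Net:  00010110.11100011.10000000.00000000
Network: 22.227.128.0/18


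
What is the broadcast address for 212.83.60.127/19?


Network: 212.83.32.0/19
Host bits = 13
Set all host bits to 1:
Broadcast: 212.83.63.255


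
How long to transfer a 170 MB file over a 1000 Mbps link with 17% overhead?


Effective throughput = 1000 * (1 - 17/100) = 830 Mbps
File size in Mb = 170 * 8 = 1360 Mb
Time = 1360 / 830
Time = 1.6386 seconds


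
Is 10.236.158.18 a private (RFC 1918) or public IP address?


RFC 1918 private ranges:
  10.0.0.0/8 (10.0.0.0 - 10.255.255.255)
  172.16.0.0/12 (172.16.0.0 - 172.31.255.255)
  192.168.0.0/16 (192.168.0.0 - 192.168.255.255)
Private (in 10.0.0.0/8)


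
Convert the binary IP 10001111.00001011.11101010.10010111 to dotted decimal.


10001111 = 143
00001011 = 11
11101010 = 234
10010111 = 151
IP: 143.11.234.151


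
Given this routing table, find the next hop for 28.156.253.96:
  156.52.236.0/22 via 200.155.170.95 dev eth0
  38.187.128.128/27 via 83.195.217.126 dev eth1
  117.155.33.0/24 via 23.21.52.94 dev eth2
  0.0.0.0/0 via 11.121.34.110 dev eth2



Longest prefix match for 28.156.253.96:
  /22 156.52.236.0: no
  /27 38.187.128.128: no
  /24 117.155.33.0: no
  /0 0.0.0.0: MATCH
Selected: next-hop 11.121.34.110 via eth2 (matched /0)


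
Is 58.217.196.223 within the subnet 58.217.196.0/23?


Subnet network: 58.217.196.0
Test IP AND mask: 58.217.196.0
Yes, 58.217.196.223 is in 58.217.196.0/23


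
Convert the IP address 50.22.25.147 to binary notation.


50 = 00110010
22 = 00010110
25 = 00011001
147 = 10010011
Binary: 00110010.00010110.00011001.10010011


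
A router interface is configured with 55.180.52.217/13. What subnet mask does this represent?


/13 means 13 network bits, 19 host bits
Binary: 11111111111110000000000000000000
Mask: 255.248.0.0


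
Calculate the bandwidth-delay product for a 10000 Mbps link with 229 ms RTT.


BDP = bandwidth * RTT
= 10000 Mbps * 229 ms
= 10000 * 1e6 * 229 / 1000 bits
= 2290000000 bits
= 286250000 bytes
= 279541.0156 KB
BDP = 2290000000 bits (286250000 bytes)


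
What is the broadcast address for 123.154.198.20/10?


Network: 123.128.0.0/10
Host bits = 22
Set all host bits to 1:
Broadcast: 123.191.255.255


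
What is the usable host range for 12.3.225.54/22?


Network: 12.3.224.0
Broadcast: 12.3.227.255
First usable = network + 1
Last usable = broadcast - 1
Range: 12.3.224.1 to 12.3.227.254


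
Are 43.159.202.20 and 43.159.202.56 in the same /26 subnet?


Mask: 255.255.255.192
43.159.202.20 AND mask = 43.159.202.0
43.159.202.56 AND mask = 43.159.202.0
Yes, same subnet (43.159.202.0)


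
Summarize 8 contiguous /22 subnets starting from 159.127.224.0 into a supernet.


Original prefix: /22
Number of subnets: 8 = 2^3
New prefix = 22 - 3 = 19
Supernet: 159.127.224.0/19


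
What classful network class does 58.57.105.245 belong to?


First octet: 58
Binary: 00111010
0xxxxxxx -> Class A (1-126)
Class A, default mask 255.0.0.0 (/8)


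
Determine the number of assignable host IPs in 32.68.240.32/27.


Host bits = 32 - 27 = 5
Total addresses = 2^5 = 32
Usable = total - 2 (network and broadcast)
Usable hosts: 30


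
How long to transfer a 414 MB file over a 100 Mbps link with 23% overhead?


Effective throughput = 100 * (1 - 23/100) = 77 Mbps
File size in Mb = 414 * 8 = 3312 Mb
Time = 3312 / 77
Time = 43.013 seconds


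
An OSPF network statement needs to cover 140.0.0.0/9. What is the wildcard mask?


Subnet mask: 255.128.0.0
Wildcard = 255.255.255.255 - subnet mask
255 - 255 = 0
255 - 128 = 127
255 - 0 = 255
255 - 0 = 255
Wildcard: 0.127.255.255


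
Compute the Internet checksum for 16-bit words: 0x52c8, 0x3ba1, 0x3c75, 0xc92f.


Sum all words (with carry folding):
+ 0x52c8 = 0x52c8
+ 0x3ba1 = 0x8e69
+ 0x3c75 = 0xcade
+ 0xc92f = 0x940e
One's complement: ~0x940e
Checksum = 0x6bf1


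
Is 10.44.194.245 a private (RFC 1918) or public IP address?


RFC 1918 private ranges:
  10.0.0.0/8 (10.0.0.0 - 10.255.255.255)
  172.16.0.0/12 (172.16.0.0 - 172.31.255.255)
  192.168.0.0/16 (192.168.0.0 - 192.168.255.255)
Private (in 10.0.0.0/8)


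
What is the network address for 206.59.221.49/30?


IP:   11001110.00111011.11011101.00110001
Mask: 11111111.11111111.11111111.11111100
AND operation:
Net:  11001110.00111011.11011101.00110000
Network: 206.59.221.48/30


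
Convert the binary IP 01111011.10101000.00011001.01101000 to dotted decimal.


01111011 = 123
10101000 = 168
00011001 = 25
01101000 = 104
IP: 123.168.25.104


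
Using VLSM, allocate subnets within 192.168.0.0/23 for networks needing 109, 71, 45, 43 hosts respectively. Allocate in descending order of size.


109 hosts -> /25 (126 usable): 192.168.0.0/25
71 hosts -> /25 (126 usable): 192.168.0.128/25
45 hosts -> /26 (62 usable): 192.168.1.0/26
43 hosts -> /26 (62 usable): 192.168.1.64/26
Allocation: 192.168.0.0/25 (109 hosts, 126 usable); 192.168.0.128/25 (71 hosts, 126 usable); 192.168.1.0/26 (45 hosts, 62 usable); 192.168.1.64/26 (43 hosts, 62 usable)


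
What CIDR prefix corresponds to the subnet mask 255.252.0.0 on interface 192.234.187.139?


Binary: 11111111.11111100.00000000.00000000
Count leading 1s
Prefix: /14


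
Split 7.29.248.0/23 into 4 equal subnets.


New prefix = 23 + 2 = 25
Each subnet has 128 addresses
  7.29.248.0/25
  7.29.248.128/25
  7.29.249.0/25
  7.29.249.128/25
Subnets: 7.29.248.0/25, 7.29.248.128/25, 7.29.249.0/25, 7.29.249.128/25


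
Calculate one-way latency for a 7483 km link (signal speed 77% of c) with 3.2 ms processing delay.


Speed = 0.77 * 3e5 km/s = 231000 km/s
Propagation delay = 7483 / 231000 = 0.0324 s = 32.3939 ms
Processing delay = 3.2 ms
Total one-way latency = 35.5939 ms


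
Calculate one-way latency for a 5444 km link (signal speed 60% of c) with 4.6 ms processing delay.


Speed = 0.6 * 3e5 km/s = 180000 km/s
Propagation delay = 5444 / 180000 = 0.0302 s = 30.2444 ms
Processing delay = 4.6 ms
Total one-way latency = 34.8444 ms


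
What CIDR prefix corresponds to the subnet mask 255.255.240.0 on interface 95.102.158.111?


Binary: 11111111.11111111.11110000.00000000
Count leading 1s
Prefix: /20


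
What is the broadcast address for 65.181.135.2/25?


Network: 65.181.135.0/25
Host bits = 7
Set all host bits to 1:
Broadcast: 65.181.135.127


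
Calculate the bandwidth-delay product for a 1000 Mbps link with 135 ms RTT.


BDP = bandwidth * RTT
= 1000 Mbps * 135 ms
= 1000 * 1e6 * 135 / 1000 bits
= 135000000 bits
= 16875000 bytes
= 16479.4922 KB
BDP = 135000000 bits (16875000 bytes)


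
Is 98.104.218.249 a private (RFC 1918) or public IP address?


RFC 1918 private ranges:
  10.0.0.0/8 (10.0.0.0 - 10.255.255.255)
  172.16.0.0/12 (172.16.0.0 - 172.31.255.255)
  192.168.0.0/16 (192.168.0.0 - 192.168.255.255)
Public (not in any RFC 1918 range)


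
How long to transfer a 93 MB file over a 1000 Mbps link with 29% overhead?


Effective throughput = 1000 * (1 - 29/100) = 710 Mbps
File size in Mb = 93 * 8 = 744 Mb
Time = 744 / 710
Time = 1.0479 seconds


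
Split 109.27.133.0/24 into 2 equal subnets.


New prefix = 24 + 1 = 25
Each subnet has 128 addresses
  109.27.133.0/25
  109.27.133.128/25
Subnets: 109.27.133.0/25, 109.27.133.128/25


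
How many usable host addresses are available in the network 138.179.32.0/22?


Host bits = 32 - 22 = 10
Total addresses = 2^10 = 1024
Usable = total - 2 (network and broadcast)
Usable hosts: 1022


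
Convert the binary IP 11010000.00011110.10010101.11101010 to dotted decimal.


11010000 = 208
00011110 = 30
10010101 = 149
11101010 = 234
IP: 208.30.149.234


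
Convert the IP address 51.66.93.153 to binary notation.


51 = 00110011
66 = 01000010
93 = 01011101
153 = 10011001
Binary: 00110011.01000010.01011101.10011001


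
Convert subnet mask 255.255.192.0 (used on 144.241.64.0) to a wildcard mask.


Subnet mask: 255.255.192.0
Wildcard = 255.255.255.255 - subnet mask
255 - 255 = 0
255 - 255 = 0
255 - 192 = 63
255 - 0 = 255
Wildcard: 0.0.63.255


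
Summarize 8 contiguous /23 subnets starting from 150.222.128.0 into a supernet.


Original prefix: /23
Number of subnets: 8 = 2^3
New prefix = 23 - 3 = 20
Supernet: 150.222.128.0/20


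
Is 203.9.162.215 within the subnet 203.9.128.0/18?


Subnet network: 203.9.128.0
Test IP AND mask: 203.9.128.0
Yes, 203.9.162.215 is in 203.9.128.0/18


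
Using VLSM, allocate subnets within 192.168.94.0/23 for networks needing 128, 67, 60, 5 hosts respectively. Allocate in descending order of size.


128 hosts -> /24 (254 usable): 192.168.94.0/24
67 hosts -> /25 (126 usable): 192.168.95.0/25
60 hosts -> /26 (62 usable): 192.168.95.128/26
5 hosts -> /29 (6 usable): 192.168.95.192/29
Allocation: 192.168.94.0/24 (128 hosts, 254 usable); 192.168.95.0/25 (67 hosts, 126 usable); 192.168.95.128/26 (60 hosts, 62 usable); 192.168.95.192/29 (5 hosts, 6 usable)


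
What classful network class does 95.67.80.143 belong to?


First octet: 95
Binary: 01011111
0xxxxxxx -> Class A (1-126)
Class A, default mask 255.0.0.0 (/8)


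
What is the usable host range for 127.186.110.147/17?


Network: 127.186.0.0
Broadcast: 127.186.127.255
First usable = network + 1
Last usable = broadcast - 1
Range: 127.186.0.1 to 127.186.127.254


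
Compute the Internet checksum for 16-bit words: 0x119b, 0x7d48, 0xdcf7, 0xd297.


Sum all words (with carry folding):
+ 0x119b = 0x119b
+ 0x7d48 = 0x8ee3
+ 0xdcf7 = 0x6bdb
+ 0xd297 = 0x3e73
One's complement: ~0x3e73
Checksum = 0xc18c


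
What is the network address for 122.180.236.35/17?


IP:   01111010.10110100.11101100.00100011
Mask: 11111111.11111111.10000000.00000000
AND operation:
Net:  01111010.10110100.10000000.00000000
Network: 122.180.128.0/17


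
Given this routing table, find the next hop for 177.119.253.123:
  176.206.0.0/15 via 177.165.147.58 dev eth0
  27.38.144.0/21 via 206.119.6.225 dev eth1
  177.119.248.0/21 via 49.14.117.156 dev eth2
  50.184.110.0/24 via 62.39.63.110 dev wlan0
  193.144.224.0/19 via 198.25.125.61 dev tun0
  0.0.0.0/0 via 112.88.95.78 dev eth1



Longest prefix match for 177.119.253.123:
  /15 176.206.0.0: no
  /21 27.38.144.0: no
  /21 177.119.248.0: MATCH
  /24 50.184.110.0: no
  /19 193.144.224.0: no
  /0 0.0.0.0: MATCH
Selected: next-hop 49.14.117.156 via eth2 (matched /21)


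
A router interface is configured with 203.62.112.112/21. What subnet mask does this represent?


/21 means 21 network bits, 11 host bits
Binary: 11111111111111111111100000000000
Mask: 255.255.248.0


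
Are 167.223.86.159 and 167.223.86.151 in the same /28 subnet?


Mask: 255.255.255.240
167.223.86.159 AND mask = 167.223.86.144
167.223.86.151 AND mask = 167.223.86.144
Yes, same subnet (167.223.86.144)


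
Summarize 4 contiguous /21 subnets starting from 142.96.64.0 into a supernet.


Original prefix: /21
Number of subnets: 4 = 2^2
New prefix = 21 - 2 = 19
Supernet: 142.96.64.0/19


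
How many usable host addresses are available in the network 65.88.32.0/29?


Host bits = 32 - 29 = 3
Total addresses = 2^3 = 8
Usable = total - 2 (network and broadcast)
Usable hosts: 6


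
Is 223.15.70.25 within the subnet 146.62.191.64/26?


Subnet network: 146.62.191.64
Test IP AND mask: 223.15.70.0
No, 223.15.70.25 is not in 146.62.191.64/26


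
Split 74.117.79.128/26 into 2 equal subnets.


New prefix = 26 + 1 = 27
Each subnet has 32 addresses
  74.117.79.128/27
  74.117.79.160/27
Subnets: 74.117.79.128/27, 74.117.79.160/27


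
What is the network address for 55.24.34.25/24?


IP:   00110111.00011000.00100010.00011001
Mask: 11111111.11111111.11111111.00000000
AND operation:
Net:  00110111.00011000.00100010.00000000
Network: 55.24.34.0/24


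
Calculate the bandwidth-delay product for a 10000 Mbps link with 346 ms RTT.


BDP = bandwidth * RTT
= 10000 Mbps * 346 ms
= 10000 * 1e6 * 346 / 1000 bits
= 3460000000 bits
= 432500000 bytes
= 422363.2812 KB
BDP = 3460000000 bits (432500000 bytes)


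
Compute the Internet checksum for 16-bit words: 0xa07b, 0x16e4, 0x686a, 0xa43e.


Sum all words (with carry folding):
+ 0xa07b = 0xa07b
+ 0x16e4 = 0xb75f
+ 0x686a = 0x1fca
+ 0xa43e = 0xc408
One's complement: ~0xc408
Checksum = 0x3bf7


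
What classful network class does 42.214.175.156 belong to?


First octet: 42
Binary: 00101010
0xxxxxxx -> Class A (1-126)
Class A, default mask 255.0.0.0 (/8)


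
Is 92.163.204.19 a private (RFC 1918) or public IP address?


RFC 1918 private ranges:
  10.0.0.0/8 (10.0.0.0 - 10.255.255.255)
  172.16.0.0/12 (172.16.0.0 - 172.31.255.255)
  192.168.0.0/16 (192.168.0.0 - 192.168.255.255)
Public (not in any RFC 1918 range)


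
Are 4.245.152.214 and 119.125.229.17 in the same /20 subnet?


Mask: 255.255.240.0
4.245.152.214 AND mask = 4.245.144.0
119.125.229.17 AND mask = 119.125.224.0
No, different subnets (4.245.144.0 vs 119.125.224.0)


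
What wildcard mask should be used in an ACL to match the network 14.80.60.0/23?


Subnet mask: 255.255.254.0
Wildcard = 255.255.255.255 - subnet mask
255 - 255 = 0
255 - 255 = 0
255 - 254 = 1
255 - 0 = 255
Wildcard: 0.0.1.255


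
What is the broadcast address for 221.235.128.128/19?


Network: 221.235.128.0/19
Host bits = 13
Set all host bits to 1:
Broadcast: 221.235.159.255


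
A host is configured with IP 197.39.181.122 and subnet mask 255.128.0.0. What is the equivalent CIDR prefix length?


Binary: 11111111.10000000.00000000.00000000
Count leading 1s
Prefix: /9


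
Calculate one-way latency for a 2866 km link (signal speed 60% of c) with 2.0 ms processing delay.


Speed = 0.6 * 3e5 km/s = 180000 km/s
Propagation delay = 2866 / 180000 = 0.0159 s = 15.9222 ms
Processing delay = 2.0 ms
Total one-way latency = 17.9222 ms


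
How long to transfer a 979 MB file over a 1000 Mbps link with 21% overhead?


Effective throughput = 1000 * (1 - 21/100) = 790 Mbps
File size in Mb = 979 * 8 = 7832 Mb
Time = 7832 / 790
Time = 9.9139 seconds


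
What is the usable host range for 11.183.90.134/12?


Network: 11.176.0.0
Broadcast: 11.191.255.255
First usable = network + 1
Last usable = broadcast - 1
Range: 11.176.0.1 to 11.191.255.254


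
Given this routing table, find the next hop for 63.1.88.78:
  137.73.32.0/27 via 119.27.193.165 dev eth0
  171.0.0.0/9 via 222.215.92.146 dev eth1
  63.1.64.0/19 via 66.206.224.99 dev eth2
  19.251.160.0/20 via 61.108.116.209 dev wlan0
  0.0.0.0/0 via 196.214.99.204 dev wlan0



Longest prefix match for 63.1.88.78:
  /27 137.73.32.0: no
  /9 171.0.0.0: no
  /19 63.1.64.0: MATCH
  /20 19.251.160.0: no
  /0 0.0.0.0: MATCH
Selected: next-hop 66.206.224.99 via eth2 (matched /19)


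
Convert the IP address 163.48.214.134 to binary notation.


163 = 10100011
48 = 00110000
214 = 11010110
134 = 10000110
Binary: 10100011.00110000.11010110.10000110


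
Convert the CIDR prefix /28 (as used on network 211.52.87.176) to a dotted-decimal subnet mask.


/28 means 28 network bits, 4 host bits
Binary: 11111111111111111111111111110000
Mask: 255.255.255.240


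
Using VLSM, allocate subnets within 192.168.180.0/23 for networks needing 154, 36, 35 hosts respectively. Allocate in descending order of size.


154 hosts -> /24 (254 usable): 192.168.180.0/24
36 hosts -> /26 (62 usable): 192.168.181.0/26
35 hosts -> /26 (62 usable): 192.168.181.64/26
Allocation: 192.168.180.0/24 (154 hosts, 254 usable); 192.168.181.0/26 (36 hosts, 62 usable); 192.168.181.64/26 (35 hosts, 62 usable)


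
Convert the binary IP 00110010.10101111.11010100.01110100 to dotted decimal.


00110010 = 50
10101111 = 175
11010100 = 212
01110100 = 116
IP: 50.175.212.116


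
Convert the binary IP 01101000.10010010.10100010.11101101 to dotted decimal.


01101000 = 104
10010010 = 146
10100010 = 162
11101101 = 237
IP: 104.146.162.237


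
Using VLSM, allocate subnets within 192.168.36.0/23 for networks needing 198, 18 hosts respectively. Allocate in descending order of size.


198 hosts -> /24 (254 usable): 192.168.36.0/24
18 hosts -> /27 (30 usable): 192.168.37.0/27
Allocation: 192.168.36.0/24 (198 hosts, 254 usable); 192.168.37.0/27 (18 hosts, 30 usable)


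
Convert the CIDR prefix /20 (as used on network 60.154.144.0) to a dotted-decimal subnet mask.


/20 means 20 network bits, 12 host bits
Binary: 11111111111111111111000000000000
Mask: 255.255.240.0


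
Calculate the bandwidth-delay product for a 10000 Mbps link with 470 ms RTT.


BDP = bandwidth * RTT
= 10000 Mbps * 470 ms
= 10000 * 1e6 * 470 / 1000 bits
= 4700000000 bits
= 587500000 bytes
= 573730.4688 KB
BDP = 4700000000 bits (587500000 bytes)


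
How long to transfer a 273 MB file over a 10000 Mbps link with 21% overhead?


Effective throughput = 10000 * (1 - 21/100) = 7900 Mbps
File size in Mb = 273 * 8 = 2184 Mb
Time = 2184 / 7900
Time = 0.2765 seconds


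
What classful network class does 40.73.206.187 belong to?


First octet: 40
Binary: 00101000
0xxxxxxx -> Class A (1-126)
Class A, default mask 255.0.0.0 (/8)


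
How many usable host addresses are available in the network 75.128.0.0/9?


Host bits = 32 - 9 = 23
Total addresses = 2^23 = 8388608
Usable = total - 2 (network and broadcast)
Usable hosts: 8388606


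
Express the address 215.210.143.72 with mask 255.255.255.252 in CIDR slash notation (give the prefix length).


Binary: 11111111.11111111.11111111.11111100
Count leading 1s
Prefix: /30


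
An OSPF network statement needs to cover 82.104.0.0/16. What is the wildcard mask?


Subnet mask: 255.255.0.0
Wildcard = 255.255.255.255 - subnet mask
255 - 255 = 0
255 - 255 = 0
255 - 0 = 255
255 - 0 = 255
Wildcard: 0.0.255.255


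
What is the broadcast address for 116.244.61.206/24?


Network: 116.244.61.0/24
Host bits = 8
Set all host bits to 1:
Broadcast: 116.244.61.255


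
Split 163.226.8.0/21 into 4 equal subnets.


New prefix = 21 + 2 = 23
Each subnet has 512 addresses
  163.226.8.0/23
  163.226.10.0/23
  163.226.12.0/23
  163.226.14.0/23
Subnets: 163.226.8.0/23, 163.226.10.0/23, 163.226.12.0/23, 163.226.14.0/23


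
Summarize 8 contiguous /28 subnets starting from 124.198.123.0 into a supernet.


Original prefix: /28
Number of subnets: 8 = 2^3
New prefix = 28 - 3 = 25
Supernet: 124.198.123.0/25


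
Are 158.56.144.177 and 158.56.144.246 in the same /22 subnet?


Mask: 255.255.252.0
158.56.144.177 AND mask = 158.56.144.0
158.56.144.246 AND mask = 158.56.144.0
Yes, same subnet (158.56.144.0)


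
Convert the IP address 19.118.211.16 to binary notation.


19 = 00010011
118 = 01110110
211 = 11010011
16 = 00010000
Binary: 00010011.01110110.11010011.00010000


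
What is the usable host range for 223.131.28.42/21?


Network: 223.131.24.0
Broadcast: 223.131.31.255
First usable = network + 1
Last usable = broadcast - 1
Range: 223.131.24.1 to 223.131.31.254


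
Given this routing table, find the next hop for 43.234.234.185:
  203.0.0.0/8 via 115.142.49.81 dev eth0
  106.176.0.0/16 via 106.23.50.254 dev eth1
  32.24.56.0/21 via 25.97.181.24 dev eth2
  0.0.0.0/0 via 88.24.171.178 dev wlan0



Longest prefix match for 43.234.234.185:
  /8 203.0.0.0: no
  /16 106.176.0.0: no
  /21 32.24.56.0: no
  /0 0.0.0.0: MATCH
Selected: next-hop 88.24.171.178 via wlan0 (matched /0)


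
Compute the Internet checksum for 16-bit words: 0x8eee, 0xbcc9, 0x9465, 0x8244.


Sum all words (with carry folding):
+ 0x8eee = 0x8eee
+ 0xbcc9 = 0x4bb8
+ 0x9465 = 0xe01d
+ 0x8244 = 0x6262
One's complement: ~0x6262
Checksum = 0x9d9d


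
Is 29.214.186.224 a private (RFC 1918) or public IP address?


RFC 1918 private ranges:
  10.0.0.0/8 (10.0.0.0 - 10.255.255.255)
  172.16.0.0/12 (172.16.0.0 - 172.31.255.255)
  192.168.0.0/16 (192.168.0.0 - 192.168.255.255)
Public (not in any RFC 1918 range)


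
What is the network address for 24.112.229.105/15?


IP:   00011000.01110000.11100101.01101001
Mask: 11111111.11111110.00000000.00000000
AND operation:
Net:  00011000.01110000.00000000.00000000
Network: 24.112.0.0/15


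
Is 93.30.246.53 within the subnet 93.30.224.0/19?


Subnet network: 93.30.224.0
Test IP AND mask: 93.30.224.0
Yes, 93.30.246.53 is in 93.30.224.0/19


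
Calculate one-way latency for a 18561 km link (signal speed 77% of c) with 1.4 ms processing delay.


Speed = 0.77 * 3e5 km/s = 231000 km/s
Propagation delay = 18561 / 231000 = 0.0804 s = 80.3506 ms
Processing delay = 1.4 ms
Total one-way latency = 81.7506 ms


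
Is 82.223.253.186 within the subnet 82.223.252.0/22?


Subnet network: 82.223.252.0
Test IP AND mask: 82.223.252.0
Yes, 82.223.253.186 is in 82.223.252.0/22


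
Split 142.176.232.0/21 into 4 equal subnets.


New prefix = 21 + 2 = 23
Each subnet has 512 addresses
  142.176.232.0/23
  142.176.234.0/23
  142.176.236.0/23
  142.176.238.0/23
Subnets: 142.176.232.0/23, 142.176.234.0/23, 142.176.236.0/23, 142.176.238.0/23


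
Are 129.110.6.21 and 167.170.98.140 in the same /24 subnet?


Mask: 255.255.255.0
129.110.6.21 AND mask = 129.110.6.0
167.170.98.140 AND mask = 167.170.98.0
No, different subnets (129.110.6.0 vs 167.170.98.0)


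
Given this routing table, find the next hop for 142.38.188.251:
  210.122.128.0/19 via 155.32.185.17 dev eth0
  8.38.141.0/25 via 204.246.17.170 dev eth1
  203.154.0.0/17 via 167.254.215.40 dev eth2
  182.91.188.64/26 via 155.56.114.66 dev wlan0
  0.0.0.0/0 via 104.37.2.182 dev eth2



Longest prefix match for 142.38.188.251:
  /19 210.122.128.0: no
  /25 8.38.141.0: no
  /17 203.154.0.0: no
  /26 182.91.188.64: no
  /0 0.0.0.0: MATCH
Selected: next-hop 104.37.2.182 via eth2 (matched /0)


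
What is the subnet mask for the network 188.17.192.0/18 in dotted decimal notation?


/18 means 18 network bits, 14 host bits
Binary: 11111111111111111100000000000000
Mask: 255.255.192.0


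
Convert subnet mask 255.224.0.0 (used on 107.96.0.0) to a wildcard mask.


Subnet mask: 255.224.0.0
Wildcard = 255.255.255.255 - subnet mask
255 - 255 = 0
255 - 224 = 31
255 - 0 = 255
255 - 0 = 255
Wildcard: 0.31.255.255


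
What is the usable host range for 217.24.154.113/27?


Network: 217.24.154.96
Broadcast: 217.24.154.127
First usable = network + 1
Last usable = broadcast - 1
Range: 217.24.154.97 to 217.24.154.126


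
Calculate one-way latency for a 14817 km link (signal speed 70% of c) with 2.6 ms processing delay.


Speed = 0.7 * 3e5 km/s = 210000 km/s
Propagation delay = 14817 / 210000 = 0.0706 s = 70.5571 ms
Processing delay = 2.6 ms
Total one-way latency = 73.1571 ms


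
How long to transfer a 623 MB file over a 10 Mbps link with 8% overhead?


Effective throughput = 10 * (1 - 8/100) = 9.2 Mbps
File size in Mb = 623 * 8 = 4984 Mb
Time = 4984 / 9.2
Time = 541.7391 seconds


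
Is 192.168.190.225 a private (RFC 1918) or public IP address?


RFC 1918 private ranges:
  10.0.0.0/8 (10.0.0.0 - 10.255.255.255)
  172.16.0.0/12 (172.16.0.0 - 172.31.255.255)
  192.168.0.0/16 (192.168.0.0 - 192.168.255.255)
Private (in 192.168.0.0/16)


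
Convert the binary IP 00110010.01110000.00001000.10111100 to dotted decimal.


00110010 = 50
01110000 = 112
00001000 = 8
10111100 = 188
IP: 50.112.8.188


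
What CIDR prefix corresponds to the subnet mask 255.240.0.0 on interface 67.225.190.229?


Binary: 11111111.11110000.00000000.00000000
Count leading 1s
Prefix: /12


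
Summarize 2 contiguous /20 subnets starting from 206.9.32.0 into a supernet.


Original prefix: /20
Number of subnets: 2 = 2^1
New prefix = 20 - 1 = 19
Supernet: 206.9.32.0/19


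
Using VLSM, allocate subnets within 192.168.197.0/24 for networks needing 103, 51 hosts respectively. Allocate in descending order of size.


103 hosts -> /25 (126 usable): 192.168.197.0/25
51 hosts -> /26 (62 usable): 192.168.197.128/26
Allocation: 192.168.197.0/25 (103 hosts, 126 usable); 192.168.197.128/26 (51 hosts, 62 usable)


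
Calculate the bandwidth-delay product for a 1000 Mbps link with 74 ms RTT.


BDP = bandwidth * RTT
= 1000 Mbps * 74 ms
= 1000 * 1e6 * 74 / 1000 bits
= 74000000 bits
= 9250000 bytes
= 9033.2031 KB
BDP = 74000000 bits (9250000 bytes)


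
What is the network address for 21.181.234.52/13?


IP:   00010101.10110101.11101010.00110100
Mask: 11111111.11111000.00000000.00000000
AND operation:
Net:  00010101.10110000.00000000.00000000
Network: 21.176.0.0/13


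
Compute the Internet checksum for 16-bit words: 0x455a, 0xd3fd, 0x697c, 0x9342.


Sum all words (with carry folding):
+ 0x455a = 0x455a
+ 0xd3fd = 0x1958
+ 0x697c = 0x82d4
+ 0x9342 = 0x1617
One's complement: ~0x1617
Checksum = 0xe9e8


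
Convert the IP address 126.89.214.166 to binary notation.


126 = 01111110
89 = 01011001
214 = 11010110
166 = 10100110
Binary: 01111110.01011001.11010110.10100110


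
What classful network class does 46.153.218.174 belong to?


First octet: 46
Binary: 00101110
0xxxxxxx -> Class A (1-126)
Class A, default mask 255.0.0.0 (/8)


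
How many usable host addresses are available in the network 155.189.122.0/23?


Host bits = 32 - 23 = 9
Total addresses = 2^9 = 512
Usable = total - 2 (network and broadcast)
Usable hosts: 510


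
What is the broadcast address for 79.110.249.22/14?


Network: 79.108.0.0/14
Host bits = 18
Set all host bits to 1:
Broadcast: 79.111.255.255


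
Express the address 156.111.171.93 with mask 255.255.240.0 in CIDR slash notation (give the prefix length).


Binary: 11111111.11111111.11110000.00000000
Count leading 1s
Prefix: /20


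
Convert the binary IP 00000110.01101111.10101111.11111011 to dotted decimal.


00000110 = 6
01101111 = 111
10101111 = 175
11111011 = 251
IP: 6.111.175.251


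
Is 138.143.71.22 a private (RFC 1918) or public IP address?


RFC 1918 private ranges:
  10.0.0.0/8 (10.0.0.0 - 10.255.255.255)
  172.16.0.0/12 (172.16.0.0 - 172.31.255.255)
  192.168.0.0/16 (192.168.0.0 - 192.168.255.255)
Public (not in any RFC 1918 range)


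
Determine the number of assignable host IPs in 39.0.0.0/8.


Host bits = 32 - 8 = 24
Total addresses = 2^24 = 16777216
Usable = total - 2 (network and broadcast)
Usable hosts: 16777214


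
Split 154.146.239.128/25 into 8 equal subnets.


New prefix = 25 + 3 = 28
Each subnet has 16 addresses
  154.146.239.128/28
  154.146.239.144/28
  154.146.239.160/28
  154.146.239.176/28
  154.146.239.192/28
  154.146.239.208/28
  154.146.239.224/28
  154.146.239.240/28
Subnets: 154.146.239.128/28, 154.146.239.144/28, 154.146.239.160/28, 154.146.239.176/28, 154.146.239.192/28, 154.146.239.208/28, 154.146.239.224/28, 154.146.239.240/28


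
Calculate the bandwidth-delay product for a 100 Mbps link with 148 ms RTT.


BDP = bandwidth * RTT
= 100 Mbps * 148 ms
= 100 * 1e6 * 148 / 1000 bits
= 14800000 bits
= 1850000 bytes
= 1806.6406 KB
BDP = 14800000 bits (1850000 bytes)


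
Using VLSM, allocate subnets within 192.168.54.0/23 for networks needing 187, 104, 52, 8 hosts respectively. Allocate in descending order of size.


187 hosts -> /24 (254 usable): 192.168.54.0/24
104 hosts -> /25 (126 usable): 192.168.55.0/25
52 hosts -> /26 (62 usable): 192.168.55.128/26
8 hosts -> /28 (14 usable): 192.168.55.192/28
Allocation: 192.168.54.0/24 (187 hosts, 254 usable); 192.168.55.0/25 (104 hosts, 126 usable); 192.168.55.128/26 (52 hosts, 62 usable); 192.168.55.192/28 (8 hosts, 14 usable)


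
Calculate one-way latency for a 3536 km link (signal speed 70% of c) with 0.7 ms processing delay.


Speed = 0.7 * 3e5 km/s = 210000 km/s
Propagation delay = 3536 / 210000 = 0.0168 s = 16.8381 ms
Processing delay = 0.7 ms
Total one-way latency = 17.5381 ms


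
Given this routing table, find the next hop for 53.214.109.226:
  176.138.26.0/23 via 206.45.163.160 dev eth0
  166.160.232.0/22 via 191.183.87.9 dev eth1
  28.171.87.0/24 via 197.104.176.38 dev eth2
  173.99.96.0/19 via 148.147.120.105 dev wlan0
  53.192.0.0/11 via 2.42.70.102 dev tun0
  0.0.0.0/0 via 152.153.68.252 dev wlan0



Longest prefix match for 53.214.109.226:
  /23 176.138.26.0: no
  /22 166.160.232.0: no
  /24 28.171.87.0: no
  /19 173.99.96.0: no
  /11 53.192.0.0: MATCH
  /0 0.0.0.0: MATCH
Selected: next-hop 2.42.70.102 via tun0 (matched /11)


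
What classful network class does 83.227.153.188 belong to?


First octet: 83
Binary: 01010011
0xxxxxxx -> Class A (1-126)
Class A, default mask 255.0.0.0 (/8)


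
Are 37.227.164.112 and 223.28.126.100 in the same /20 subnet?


Mask: 255.255.240.0
37.227.164.112 AND mask = 37.227.160.0
223.28.126.100 AND mask = 223.28.112.0
No, different subnets (37.227.160.0 vs 223.28.112.0)


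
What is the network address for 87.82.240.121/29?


IP:   01010111.01010010.11110000.01111001
Mask: 11111111.11111111.11111111.11111000
AND operation:
Net:  01010111.01010010.11110000.01111000
Network: 87.82.240.120/29


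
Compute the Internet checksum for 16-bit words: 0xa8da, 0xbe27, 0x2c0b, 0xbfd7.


Sum all words (with carry folding):
+ 0xa8da = 0xa8da
+ 0xbe27 = 0x6702
+ 0x2c0b = 0x930d
+ 0xbfd7 = 0x52e5
One's complement: ~0x52e5
Checksum = 0xad1a


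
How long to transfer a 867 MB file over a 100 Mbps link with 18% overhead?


Effective throughput = 100 * (1 - 18/100) = 82 Mbps
File size in Mb = 867 * 8 = 6936 Mb
Time = 6936 / 82
Time = 84.5854 seconds


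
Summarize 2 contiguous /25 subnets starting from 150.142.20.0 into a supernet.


Original prefix: /25
Number of subnets: 2 = 2^1
New prefix = 25 - 1 = 24
Supernet: 150.142.20.0/24


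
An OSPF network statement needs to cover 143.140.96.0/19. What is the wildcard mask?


Subnet mask: 255.255.224.0
Wildcard = 255.255.255.255 - subnet mask
255 - 255 = 0
255 - 255 = 0
255 - 224 = 31
255 - 0 = 255
Wildcard: 0.0.31.255


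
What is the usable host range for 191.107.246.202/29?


Network: 191.107.246.200
Broadcast: 191.107.246.207
First usable = network + 1
Last usable = broadcast - 1
Range: 191.107.246.201 to 191.107.246.206


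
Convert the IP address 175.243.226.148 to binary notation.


175 = 10101111
243 = 11110011
226 = 11100010
148 = 10010100
Binary: 10101111.11110011.11100010.10010100


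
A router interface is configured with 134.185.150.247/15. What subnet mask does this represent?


/15 means 15 network bits, 17 host bits
Binary: 11111111111111100000000000000000
Mask: 255.254.0.0


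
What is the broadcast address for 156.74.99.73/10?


Network: 156.64.0.0/10
Host bits = 22
Set all host bits to 1:
Broadcast: 156.127.255.255


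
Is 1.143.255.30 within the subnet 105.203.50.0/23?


Subnet network: 105.203.50.0
Test IP AND mask: 1.143.254.0
No, 1.143.255.30 is not in 105.203.50.0/23


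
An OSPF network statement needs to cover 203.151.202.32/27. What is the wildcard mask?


Subnet mask: 255.255.255.224
Wildcard = 255.255.255.255 - subnet mask
255 - 255 = 0
255 - 255 = 0
255 - 255 = 0
255 - 224 = 31
Wildcard: 0.0.0.31


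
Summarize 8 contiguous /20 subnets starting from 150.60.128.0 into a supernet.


Original prefix: /20
Number of subnets: 8 = 2^3
New prefix = 20 - 3 = 17
Supernet: 150.60.128.0/17


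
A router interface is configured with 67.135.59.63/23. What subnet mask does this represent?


/23 means 23 network bits, 9 host bits
Binary: 11111111111111111111111000000000
Mask: 255.255.254.0


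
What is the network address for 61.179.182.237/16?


IP:   00111101.10110011.10110110.11101101
Mask: 11111111.11111111.00000000.00000000
AND operation:
Net:  00111101.10110011.00000000.00000000
Network: 61.179.0.0/16


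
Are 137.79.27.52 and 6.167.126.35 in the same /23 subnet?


Mask: 255.255.254.0
137.79.27.52 AND mask = 137.79.26.0
6.167.126.35 AND mask = 6.167.126.0
No, different subnets (137.79.26.0 vs 6.167.126.0)


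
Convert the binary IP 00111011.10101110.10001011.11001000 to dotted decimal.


00111011 = 59
10101110 = 174
10001011 = 139
11001000 = 200
IP: 59.174.139.200


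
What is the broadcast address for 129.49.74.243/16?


Network: 129.49.0.0/16
Host bits = 16
Set all host bits to 1:
Broadcast: 129.49.255.255


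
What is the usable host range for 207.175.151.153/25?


Network: 207.175.151.128
Broadcast: 207.175.151.255
First usable = network + 1
Last usable = broadcast - 1
Range: 207.175.151.129 to 207.175.151.254


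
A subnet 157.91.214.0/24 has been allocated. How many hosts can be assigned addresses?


Host bits = 32 - 24 = 8
Total addresses = 2^8 = 256
Usable = total - 2 (network and broadcast)
Usable hosts: 254


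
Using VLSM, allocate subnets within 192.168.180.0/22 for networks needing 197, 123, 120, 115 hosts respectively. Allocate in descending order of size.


197 hosts -> /24 (254 usable): 192.168.180.0/24
123 hosts -> /25 (126 usable): 192.168.181.0/25
120 hosts -> /25 (126 usable): 192.168.181.128/25
115 hosts -> /25 (126 usable): 192.168.182.0/25
Allocation: 192.168.180.0/24 (197 hosts, 254 usable); 192.168.181.0/25 (123 hosts, 126 usable); 192.168.181.128/25 (120 hosts, 126 usable); 192.168.182.0/25 (115 hosts, 126 usable)


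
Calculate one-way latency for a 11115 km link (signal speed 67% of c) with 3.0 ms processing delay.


Speed = 0.67 * 3e5 km/s = 201000 km/s
Propagation delay = 11115 / 201000 = 0.0553 s = 55.2985 ms
Processing delay = 3.0 ms
Total one-way latency = 58.2985 ms


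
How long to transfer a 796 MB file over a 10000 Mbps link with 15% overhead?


Effective throughput = 10000 * (1 - 15/100) = 8500 Mbps
File size in Mb = 796 * 8 = 6368 Mb
Time = 6368 / 8500
Time = 0.7492 seconds


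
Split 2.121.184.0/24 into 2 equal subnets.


New prefix = 24 + 1 = 25
Each subnet has 128 addresses
  2.121.184.0/25
  2.121.184.128/25
Subnets: 2.121.184.0/25, 2.121.184.128/25


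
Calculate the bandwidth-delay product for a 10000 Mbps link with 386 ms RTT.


BDP = bandwidth * RTT
= 10000 Mbps * 386 ms
= 10000 * 1e6 * 386 / 1000 bits
= 3860000000 bits
= 482500000 bytes
= 471191.4062 KB
BDP = 3860000000 bits (482500000 bytes)


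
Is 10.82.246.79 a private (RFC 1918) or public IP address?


RFC 1918 private ranges:
  10.0.0.0/8 (10.0.0.0 - 10.255.255.255)
  172.16.0.0/12 (172.16.0.0 - 172.31.255.255)
  192.168.0.0/16 (192.168.0.0 - 192.168.255.255)
Private (in 10.0.0.0/8)


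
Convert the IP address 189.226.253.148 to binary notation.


189 = 10111101
226 = 11100010
253 = 11111101
148 = 10010100
Binary: 10111101.11100010.11111101.10010100


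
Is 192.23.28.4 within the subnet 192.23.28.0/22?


Subnet network: 192.23.28.0
Test IP AND mask: 192.23.28.0
Yes, 192.23.28.4 is in 192.23.28.0/22


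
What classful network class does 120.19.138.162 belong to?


First octet: 120
Binary: 01111000
0xxxxxxx -> Class A (1-126)
Class A, default mask 255.0.0.0 (/8)


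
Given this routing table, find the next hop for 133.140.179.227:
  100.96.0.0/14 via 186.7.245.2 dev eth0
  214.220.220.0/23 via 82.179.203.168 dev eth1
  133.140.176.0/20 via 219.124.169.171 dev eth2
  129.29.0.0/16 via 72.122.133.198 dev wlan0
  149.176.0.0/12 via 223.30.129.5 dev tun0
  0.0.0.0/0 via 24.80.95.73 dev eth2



Longest prefix match for 133.140.179.227:
  /14 100.96.0.0: no
  /23 214.220.220.0: no
  /20 133.140.176.0: MATCH
  /16 129.29.0.0: no
  /12 149.176.0.0: no
  /0 0.0.0.0: MATCH
Selected: next-hop 219.124.169.171 via eth2 (matched /20)


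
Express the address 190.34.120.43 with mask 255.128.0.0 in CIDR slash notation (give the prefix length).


Binary: 11111111.10000000.00000000.00000000
Count leading 1s
Prefix: /9


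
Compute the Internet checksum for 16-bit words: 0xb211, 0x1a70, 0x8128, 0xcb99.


Sum all words (with carry folding):
+ 0xb211 = 0xb211
+ 0x1a70 = 0xcc81
+ 0x8128 = 0x4daa
+ 0xcb99 = 0x1944
One's complement: ~0x1944
Checksum = 0xe6bb


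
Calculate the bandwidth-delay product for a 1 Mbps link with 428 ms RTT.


BDP = bandwidth * RTT
= 1 Mbps * 428 ms
= 1 * 1e6 * 428 / 1000 bits
= 428000 bits
= 53500 bytes
= 52.2461 KB
BDP = 428000 bits (53500 bytes)


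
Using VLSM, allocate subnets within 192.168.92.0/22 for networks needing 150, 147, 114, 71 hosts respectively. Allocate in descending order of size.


150 hosts -> /24 (254 usable): 192.168.92.0/24
147 hosts -> /24 (254 usable): 192.168.93.0/24
114 hosts -> /25 (126 usable): 192.168.94.0/25
71 hosts -> /25 (126 usable): 192.168.94.128/25
Allocation: 192.168.92.0/24 (150 hosts, 254 usable); 192.168.93.0/24 (147 hosts, 254 usable); 192.168.94.0/25 (114 hosts, 126 usable); 192.168.94.128/25 (71 hosts, 126 usable)


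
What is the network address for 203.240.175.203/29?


IP:   11001011.11110000.10101111.11001011
Mask: 11111111.11111111.11111111.11111000
AND operation:
Net:  11001011.11110000.10101111.11001000
Network: 203.240.175.200/29
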